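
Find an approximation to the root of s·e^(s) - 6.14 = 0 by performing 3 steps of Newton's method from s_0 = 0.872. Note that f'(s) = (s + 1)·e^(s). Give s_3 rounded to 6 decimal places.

Newton update: s ← s − f(s)/f'(s).
s_0 = 0.872000: f = -4.054447, f' = 4.477243 → s_1 = 0.872000 - (-4.054447)/(4.477243) = 1.777568
s_1 = 1.777568: f = 4.375116, f' = 16.430567 → s_2 = 1.777568 - (4.375116)/(16.430567) = 1.511289
s_2 = 1.511289: f = 0.710020, f' = 11.382588 → s_3 = 1.511289 - (0.710020)/(11.382588) = 1.448911

1.448911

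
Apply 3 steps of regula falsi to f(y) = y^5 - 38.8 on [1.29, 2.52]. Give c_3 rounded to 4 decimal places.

2.0303

False-position update: c = (a·f(b) − b·f(a))/(f(b) − f(a)); replace the endpoint whose sign matches f(c).
f(1.290000) = -35.227695, f(2.520000) = 62.825502
step 1: c = 1.731904, f(c) = -23.218164 < 0 → new bracket [1.731904, 2.520000]
step 2: c = 1.944565, f(c) = -10.995687 < 0 → new bracket [1.944565, 2.520000]
step 3: c = 2.030276, f(c) = -4.303463 < 0 → new bracket [2.030276, 2.520000]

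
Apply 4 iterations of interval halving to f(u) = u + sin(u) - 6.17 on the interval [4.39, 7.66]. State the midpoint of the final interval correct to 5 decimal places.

f(4.390000) = -2.728481, f(7.660000) = 2.471244 (opposite signs)
step 1: m = 6.025000, f(m) = -0.400326 < 0 → root in [6.025000, 7.660000]
step 2: m = 6.842500, f(m) = 1.203105 > 0 → root in [6.025000, 6.842500]
step 3: m = 6.433750, f(m) = 0.413746 > 0 → root in [6.025000, 6.433750]
step 4: m = 6.229375, f(m) = 0.005591 > 0 → root in [6.025000, 6.229375]
Midpoint of [6.025000, 6.229375] = 6.127187

6.12719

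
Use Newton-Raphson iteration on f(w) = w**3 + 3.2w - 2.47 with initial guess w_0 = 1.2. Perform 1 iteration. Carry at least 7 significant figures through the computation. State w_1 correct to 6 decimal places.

0.788032

f'(w) = 3w**2 + 3.2
w_0 = 1.200000: f = 3.098000, f' = 7.520000 → w_1 = 1.200000 - (3.098000)/(7.520000) = 0.788032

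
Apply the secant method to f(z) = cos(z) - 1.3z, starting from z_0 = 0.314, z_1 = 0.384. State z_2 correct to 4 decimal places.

Secant update: z_(k+1) = z_k − f(z_k)·(z_k − z_(k-1))/(f(z_k) − f(z_(k-1))).
f(z_0) = 0.542906, f(z_1) = 0.427974
z_2 = 0.384000 - (0.427974)·(0.384000 - 0.314000)/(0.427974 - (0.542906)) = 0.644659; f(z_2) = -0.038753

0.6447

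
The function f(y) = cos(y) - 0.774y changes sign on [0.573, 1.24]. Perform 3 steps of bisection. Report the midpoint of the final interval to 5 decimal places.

0.86481

f(0.573000) = 0.396776, f(1.240000) = -0.634964 (opposite signs)
step 1: m = 0.906500, f(m) = -0.085126 < 0 → root in [0.573000, 0.906500]
step 2: m = 0.739750, f(m) = 0.166071 > 0 → root in [0.739750, 0.906500]
step 3: m = 0.823125, f(m) = 0.042834 > 0 → root in [0.823125, 0.906500]
Midpoint of [0.823125, 0.906500] = 0.864812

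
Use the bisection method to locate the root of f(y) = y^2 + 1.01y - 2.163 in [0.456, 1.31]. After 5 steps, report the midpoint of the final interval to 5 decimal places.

1.05647

f(0.456000) = -1.494504, f(1.310000) = 0.876200 (opposite signs)
step 1: m = 0.883000, f(m) = -0.491481 < 0 → root in [0.883000, 1.310000]
step 2: m = 1.096500, f(m) = 0.146777 > 0 → root in [0.883000, 1.096500]
step 3: m = 0.989750, f(m) = -0.183747 < 0 → root in [0.989750, 1.096500]
step 4: m = 1.043125, f(m) = -0.021334 < 0 → root in [1.043125, 1.096500]
step 5: m = 1.069813, f(m) = 0.062009 > 0 → root in [1.043125, 1.069813]
Midpoint of [1.043125, 1.069813] = 1.056469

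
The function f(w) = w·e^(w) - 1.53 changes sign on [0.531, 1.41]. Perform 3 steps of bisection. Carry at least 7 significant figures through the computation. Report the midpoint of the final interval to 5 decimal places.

0.69581

f(0.531000) = -0.626964, f(1.410000) = 4.245297 (opposite signs)
step 1: m = 0.970500, f(m) = 1.031405 > 0 → root in [0.531000, 0.970500]
step 2: m = 0.750750, f(m) = 0.060530 > 0 → root in [0.531000, 0.750750]
step 3: m = 0.640875, f(m) = -0.313529 < 0 → root in [0.640875, 0.750750]
Midpoint of [0.640875, 0.750750] = 0.695813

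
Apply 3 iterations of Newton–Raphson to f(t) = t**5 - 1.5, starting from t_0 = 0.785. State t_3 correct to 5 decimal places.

1.10749

f'(t) = 5t**4
t_0 = 0.785000: f = -1.201909, f' = 1.898666 → t_1 = 0.785000 - (-1.201909)/(1.898666) = 1.418028
t_1 = 1.418028: f = 4.233561, f' = 20.216667 → t_2 = 1.418028 - (4.233561)/(20.216667) = 1.208619
t_2 = 1.208619: f = 1.078973, f' = 10.669091 → t_3 = 1.208619 - (1.078973)/(10.669091) = 1.107488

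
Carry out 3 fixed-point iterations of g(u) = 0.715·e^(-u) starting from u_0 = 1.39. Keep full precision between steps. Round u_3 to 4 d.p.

u_1 = g(1.390000) = 0.178089
u_2 = g(0.178089) = 0.598361
u_3 = g(0.598361) = 0.393044

0.3930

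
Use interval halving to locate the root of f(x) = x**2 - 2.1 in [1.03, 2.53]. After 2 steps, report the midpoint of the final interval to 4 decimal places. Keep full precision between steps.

f(1.030000) = -1.039100, f(2.530000) = 4.300900 (opposite signs)
step 1: m = 1.780000, f(m) = 1.068400 > 0 → root in [1.030000, 1.780000]
step 2: m = 1.405000, f(m) = -0.125975 < 0 → root in [1.405000, 1.780000]
Midpoint of [1.405000, 1.780000] = 1.592500

1.5925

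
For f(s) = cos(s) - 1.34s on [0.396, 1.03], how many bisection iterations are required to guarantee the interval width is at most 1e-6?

Initial width b − a = 1.03 − 0.396 = 0.634000.
After n steps the width is (b−a)/2^n; need (b−a)/2^n ≤ 1e-6.
So n ≥ log₂(0.634000/1e-6) = log₂(634000.0000) ≈ 19.2741.
Hence n = 20.

20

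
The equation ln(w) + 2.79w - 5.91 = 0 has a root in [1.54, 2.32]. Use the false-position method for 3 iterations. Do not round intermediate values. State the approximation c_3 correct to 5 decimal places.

f(1.540000) = -1.181618, f(2.320000) = 1.404367
step 1: c = 1.896406, f(c) = 0.020935 > 0 → new bracket [1.540000, 1.896406]
step 2: c = 1.890202, f(c) = 0.000347 > 0 → new bracket [1.540000, 1.890202]
step 3: c = 1.890099, f(c) = 0.000006 > 0 → new bracket [1.540000, 1.890099]

1.89010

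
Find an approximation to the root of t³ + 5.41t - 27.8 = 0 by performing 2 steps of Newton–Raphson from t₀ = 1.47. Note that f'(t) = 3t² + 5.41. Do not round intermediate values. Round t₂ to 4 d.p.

2.4930

t_0 = 1.470000: f = -16.670777, f' = 11.892700 → t_1 = 1.470000 - (-16.670777)/(11.892700) = 2.871766
t_1 = 2.871766: f = 11.419809, f' = 30.151112 → t_2 = 2.871766 - (11.419809)/(30.151112) = 2.493013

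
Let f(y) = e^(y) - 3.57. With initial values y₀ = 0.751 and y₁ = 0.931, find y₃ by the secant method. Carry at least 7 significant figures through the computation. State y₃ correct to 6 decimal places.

1.254274

Secant update: y_(k+1) = y_k − f(y_k)·(y_k − y_(k-1))/(f(y_k) − f(y_(k-1))).
f(y_0) = -1.450882, f(y_1) = -1.032955
y_2 = 0.931000 - (-1.032955)·(0.931000 - 0.751000)/(-1.032955 - (-1.450882)) = 1.375891; f(y_2) = 0.388602
y_3 = 1.375891 - (0.388602)·(1.375891 - 0.931000)/(0.388602 - (-1.032955)) = 1.254274; f(y_3) = -0.064708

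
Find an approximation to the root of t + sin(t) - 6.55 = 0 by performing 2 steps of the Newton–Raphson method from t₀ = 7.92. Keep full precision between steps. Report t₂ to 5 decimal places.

6.58476

Newton update: t ← t − f(t)/f'(t).
f'(t) = 1 + cos(t)
t_0 = 7.920000: f = 2.367822, f' = 0.934030 → t_1 = 7.920000 - (2.367822)/(0.934030) = 5.384939
t_1 = 5.384939: f = -1.947296, f' = 1.622983 → t_2 = 5.384939 - (-1.947296)/(1.622983) = 6.584765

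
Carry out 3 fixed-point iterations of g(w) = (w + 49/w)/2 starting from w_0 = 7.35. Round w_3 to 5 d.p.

7.00000

w_1 = g(7.350000) = 7.008333
w_2 = g(7.008333) = 7.000005
w_3 = g(7.000005) = 7.000000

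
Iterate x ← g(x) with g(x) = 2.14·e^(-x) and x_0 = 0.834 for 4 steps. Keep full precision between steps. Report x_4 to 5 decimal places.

x_1 = g(0.834000) = 0.929420
x_2 = g(0.929420) = 0.844835
x_3 = g(0.844835) = 0.919405
x_4 = g(0.919405) = 0.853338

0.85334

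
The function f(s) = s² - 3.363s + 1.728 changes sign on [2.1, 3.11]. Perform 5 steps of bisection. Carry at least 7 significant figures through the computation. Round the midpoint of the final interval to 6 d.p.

f(2.100000) = -0.924300, f(3.110000) = 0.941170 (opposite signs)
step 1: m = 2.605000, f(m) = -0.246590 < 0 → root in [2.605000, 3.110000]
step 2: m = 2.857500, f(m) = 0.283534 > 0 → root in [2.605000, 2.857500]
step 3: m = 2.731250, f(m) = 0.002533 > 0 → root in [2.605000, 2.731250]
step 4: m = 2.668125, f(m) = -0.126013 < 0 → root in [2.668125, 2.731250]
step 5: m = 2.699688, f(m) = -0.062736 < 0 → root in [2.699688, 2.731250]
Midpoint of [2.699688, 2.731250] = 2.715469

2.715469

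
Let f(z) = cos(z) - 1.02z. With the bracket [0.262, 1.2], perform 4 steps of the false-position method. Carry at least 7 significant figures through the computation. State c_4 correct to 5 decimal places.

f(0.262000) = 0.698634, f(1.200000) = -0.861642
step 1: c = 0.682002, f(c) = 0.080671 > 0 → new bracket [0.682002, 1.200000]
step 2: c = 0.726347, f(c) = 0.006731 > 0 → new bracket [0.726347, 1.200000]
step 3: c = 0.730019, f(c) = 0.000543 > 0 → new bracket [0.730019, 1.200000]
step 4: c = 0.730315, f(c) = 0.000044 > 0 → new bracket [0.730315, 1.200000]

0.73031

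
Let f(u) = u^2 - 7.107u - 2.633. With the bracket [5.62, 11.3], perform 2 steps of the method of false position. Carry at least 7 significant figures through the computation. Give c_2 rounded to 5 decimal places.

7.20706

f(5.620000) = -10.989940, f(11.300000) = 44.747900
step 1: c = 6.739937, f(c) = -5.106983 < 0 → new bracket [6.739937, 11.300000]
step 2: c = 7.207056, f(c) = -1.911892 < 0 → new bracket [7.207056, 11.300000]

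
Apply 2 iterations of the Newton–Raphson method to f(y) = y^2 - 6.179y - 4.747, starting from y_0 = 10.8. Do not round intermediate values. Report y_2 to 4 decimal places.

6.9749

f'(y) = 2y - 6.179
y_0 = 10.800000: f = 45.159800, f' = 15.421000 → y_1 = 10.800000 - (45.159800)/(15.421000) = 7.871539
y_1 = 7.871539: f = 8.575885, f' = 9.564078 → y_2 = 7.871539 - (8.575885)/(9.564078) = 6.974862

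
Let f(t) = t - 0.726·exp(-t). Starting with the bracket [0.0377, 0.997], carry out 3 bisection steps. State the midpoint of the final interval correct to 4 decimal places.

f(0.037700) = -0.661439, f(0.997000) = 0.729117 (opposite signs)
step 1: m = 0.517350, f(m) = 0.084583 > 0 → root in [0.037700, 0.517350]
step 2: m = 0.277525, f(m) = -0.272534 < 0 → root in [0.277525, 0.517350]
step 3: m = 0.397437, f(m) = -0.090463 < 0 → root in [0.397437, 0.517350]
Midpoint of [0.397437, 0.517350] = 0.457394

0.4574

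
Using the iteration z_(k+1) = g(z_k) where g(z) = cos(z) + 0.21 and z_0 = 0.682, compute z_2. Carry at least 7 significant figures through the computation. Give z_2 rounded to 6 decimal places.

z_1 = g(0.682000) = 0.986314
z_2 = g(0.986314) = 0.761768

0.761768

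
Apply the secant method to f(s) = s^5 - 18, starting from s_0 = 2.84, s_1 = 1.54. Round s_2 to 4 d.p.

f(s_0) = 166.753086, f(s_1) = -9.338291
s_2 = 1.540000 - (-9.338291)·(1.540000 - 2.840000)/(-9.338291 - (166.753086)) = 1.608940; f(s_2) = -7.217995

1.6089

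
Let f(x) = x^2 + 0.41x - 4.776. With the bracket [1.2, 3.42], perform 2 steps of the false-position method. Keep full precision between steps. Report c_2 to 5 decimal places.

False-position update: c = (a·f(b) − b·f(a))/(f(b) − f(a)); replace the endpoint whose sign matches f(c).
f(1.200000) = -2.844000, f(3.420000) = 8.322600
step 1: c = 1.765408, f(c) = -0.935519 < 0 → new bracket [1.765408, 3.420000]
step 2: c = 1.932602, f(c) = -0.248684 < 0 → new bracket [1.932602, 3.420000]

1.93260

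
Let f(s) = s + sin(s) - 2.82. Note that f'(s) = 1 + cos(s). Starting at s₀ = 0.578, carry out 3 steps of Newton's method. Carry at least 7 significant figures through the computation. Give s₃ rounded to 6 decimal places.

s_0 = 0.578000: f = -1.695650, f' = 1.837557 → s_1 = 0.578000 - (-1.695650)/(1.837557) = 1.500774
s_1 = 1.500774: f = -0.321676, f' = 1.069965 → s_2 = 1.500774 - (-0.321676)/(1.069965) = 1.801416
s_2 = 1.801416: f = -0.045059, f' = 0.771419 → s_3 = 1.801416 - (-0.045059)/(0.771419) = 1.859827

1.859827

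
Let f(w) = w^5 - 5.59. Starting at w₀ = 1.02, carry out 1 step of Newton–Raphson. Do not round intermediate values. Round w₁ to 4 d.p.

Newton update: w ← w − f(w)/f'(w).
f'(w) = 5w⁴
w_0 = 1.020000: f = -4.485919, f' = 5.412161 → w_1 = 1.020000 - (-4.485919)/(5.412161) = 1.848859

1.8489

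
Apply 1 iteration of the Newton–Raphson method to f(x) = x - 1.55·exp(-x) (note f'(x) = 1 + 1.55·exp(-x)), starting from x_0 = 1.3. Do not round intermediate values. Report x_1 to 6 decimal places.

Newton update: x ← x − f(x)/f'(x).
x_0 = 1.300000: f = 0.877576, f' = 1.422424 → x_1 = 1.300000 - (0.877576)/(1.422424) = 0.683042

0.683042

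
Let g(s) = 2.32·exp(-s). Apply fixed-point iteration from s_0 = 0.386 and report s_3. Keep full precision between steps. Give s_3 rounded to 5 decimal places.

s_1 = g(0.386000) = 1.577068
s_2 = g(1.577068) = 0.479266
s_3 = g(0.479266) = 1.436632

1.43663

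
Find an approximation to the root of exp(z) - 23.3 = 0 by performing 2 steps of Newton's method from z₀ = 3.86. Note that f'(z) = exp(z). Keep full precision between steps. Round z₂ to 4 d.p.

Newton update: z ← z − f(z)/f'(z).
z_0 = 3.860000: f = 24.165351, f' = 47.465351 → z_1 = 3.860000 - (24.165351)/(47.465351) = 3.350884
z_1 = 3.350884: f = 5.227952, f' = 28.527952 → z_2 = 3.350884 - (5.227952)/(28.527952) = 3.167627

3.1676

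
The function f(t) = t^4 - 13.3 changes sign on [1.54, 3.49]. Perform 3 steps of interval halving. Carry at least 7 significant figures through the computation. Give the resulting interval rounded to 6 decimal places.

[1.783750, 2.027500]

f(1.540000) = -7.675513, f(3.490000) = 135.054836 (opposite signs)
step 1: m = 2.515000, f(m) = 26.708471 > 0 → root in [1.540000, 2.515000]
step 2: m = 2.027500, f(m) = 3.598317 > 0 → root in [1.540000, 2.027500]
step 3: m = 1.783750, f(m) = -3.176377 < 0 → root in [1.783750, 2.027500]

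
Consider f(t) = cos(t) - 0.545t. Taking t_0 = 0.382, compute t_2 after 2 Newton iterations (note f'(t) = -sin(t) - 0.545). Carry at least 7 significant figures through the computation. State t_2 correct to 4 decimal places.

t_0 = 0.382000: f = 0.719731, f' = -0.917777 → t_1 = 0.382000 - (0.719731)/(-0.917777) = 1.166211
t_1 = 1.166211: f = -0.241948, f' = -1.464266 → t_2 = 1.166211 - (-0.241948)/(-1.464266) = 1.000976

1.0010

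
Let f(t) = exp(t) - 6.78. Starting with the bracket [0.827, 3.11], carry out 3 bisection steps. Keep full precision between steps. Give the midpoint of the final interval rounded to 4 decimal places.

f(0.827000) = -4.493551, f(3.110000) = 15.641044 (opposite signs)
step 1: m = 1.968500, f(m) = 0.379929 > 0 → root in [0.827000, 1.968500]
step 2: m = 1.397750, f(m) = -2.733914 < 0 → root in [1.397750, 1.968500]
step 3: m = 1.683125, f(m) = -1.397650 < 0 → root in [1.683125, 1.968500]
Midpoint of [1.683125, 1.968500] = 1.825813

1.8258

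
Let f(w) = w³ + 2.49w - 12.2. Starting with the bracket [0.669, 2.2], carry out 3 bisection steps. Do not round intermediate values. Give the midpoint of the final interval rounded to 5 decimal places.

1.91294

f(0.669000) = -10.234772, f(2.200000) = 3.926000 (opposite signs)
step 1: m = 1.434500, f(m) = -5.676195 < 0 → root in [1.434500, 2.200000]
step 2: m = 1.817250, f(m) = -1.673766 < 0 → root in [1.817250, 2.200000]
step 3: m = 2.008625, f(m) = 0.905423 > 0 → root in [1.817250, 2.008625]
Midpoint of [1.817250, 2.008625] = 1.912938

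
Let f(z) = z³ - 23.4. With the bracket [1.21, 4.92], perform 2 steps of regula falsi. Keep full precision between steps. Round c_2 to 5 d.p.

2.34141

f(1.210000) = -21.628439, f(4.920000) = 95.695488
step 1: c = 1.893931, f(c) = -16.606514 < 0 → new bracket [1.893931, 4.920000]
step 2: c = 2.341407, f(c) = -10.563964 < 0 → new bracket [2.341407, 4.920000]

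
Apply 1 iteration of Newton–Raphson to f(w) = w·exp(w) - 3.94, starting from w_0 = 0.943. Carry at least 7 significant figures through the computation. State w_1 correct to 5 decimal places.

1.24741

f'(w) = (w + 1)·exp(w)
w_0 = 0.943000: f = -1.518684, f' = 4.988988 → w_1 = 0.943000 - (-1.518684)/(4.988988) = 1.247407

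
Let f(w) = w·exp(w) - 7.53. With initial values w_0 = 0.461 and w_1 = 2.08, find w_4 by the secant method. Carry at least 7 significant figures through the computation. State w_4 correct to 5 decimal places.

1.61562

f(w_0) = -6.799011, f(w_1) = 9.119295
w_2 = 2.080000 - (9.119295)·(2.080000 - 0.461000)/(9.119295 - (-6.799011)) = 1.152506; f(w_2) = -3.881033
w_3 = 1.152506 - (-3.881033)·(1.152506 - 2.080000)/(-3.881033 - (9.119295)) = 1.429394; f(w_3) = -1.560613
w_4 = 1.429394 - (-1.560613)·(1.429394 - 1.152506)/(-1.560613 - (-3.881033)) = 1.615617; f(w_4) = 0.598150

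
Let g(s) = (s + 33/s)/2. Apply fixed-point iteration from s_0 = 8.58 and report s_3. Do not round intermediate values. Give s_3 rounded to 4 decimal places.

s_1 = g(8.580000) = 6.213077
s_2 = g(6.213077) = 5.762227
s_3 = g(5.762227) = 5.744590

5.7446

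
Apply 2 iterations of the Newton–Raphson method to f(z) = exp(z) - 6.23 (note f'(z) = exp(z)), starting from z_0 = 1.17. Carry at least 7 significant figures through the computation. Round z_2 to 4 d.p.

1.8638

Newton update: z ← z − f(z)/f'(z).
z_0 = 1.170000: f = -3.008007, f' = 3.221993 → z_1 = 1.170000 - (-3.008007)/(3.221993) = 2.103586
z_1 = 2.103586: f = 1.965507, f' = 8.195507 → z_2 = 2.103586 - (1.965507)/(8.195507) = 1.863759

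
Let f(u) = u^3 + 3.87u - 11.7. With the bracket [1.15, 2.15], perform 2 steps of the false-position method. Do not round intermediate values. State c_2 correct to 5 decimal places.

1.70013

f(1.150000) = -5.728625, f(2.150000) = 6.558875
step 1: c = 1.616216, f(c) = -1.223443 < 0 → new bracket [1.616216, 2.150000]
step 2: c = 1.700131, f(c) = -0.206359 < 0 → new bracket [1.700131, 2.150000]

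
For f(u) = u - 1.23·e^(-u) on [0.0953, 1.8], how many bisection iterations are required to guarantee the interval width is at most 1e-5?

18

Initial width b − a = 1.8 − 0.0953 = 1.704700.
After n steps the width is (b−a)/2^n; need (b−a)/2^n ≤ 1e-5.
So n ≥ log₂(1.704700/1e-5) = log₂(170470.0000) ≈ 17.3792.
Hence n = 18.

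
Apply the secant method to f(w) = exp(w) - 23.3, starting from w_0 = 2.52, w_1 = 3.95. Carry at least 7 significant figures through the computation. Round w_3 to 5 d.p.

3.06439

f(w_0) = -10.871403, f(w_1) = 28.635367
w_2 = 3.950000 - (28.635367)·(3.950000 - 2.520000)/(28.635367 - (-10.871403)) = 2.913505; f(w_2) = -4.878750
w_3 = 2.913505 - (-4.878750)·(2.913505 - 3.950000)/(-4.878750 - (28.635367)) = 3.064391; f(w_3) = -1.878597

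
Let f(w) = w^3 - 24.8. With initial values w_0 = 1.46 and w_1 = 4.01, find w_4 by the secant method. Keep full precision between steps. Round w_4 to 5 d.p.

2.95749

f(w_0) = -21.687864, f(w_1) = 39.681201
w_2 = 4.010000 - (39.681201)·(4.010000 - 1.460000)/(39.681201 - (-21.687864)) = 2.361172; f(w_2) = -11.636160
w_3 = 2.361172 - (-11.636160)·(2.361172 - 4.010000)/(-11.636160 - (39.681201)) = 2.735042; f(w_3) = -4.340649
w_4 = 2.735042 - (-4.340649)·(2.735042 - 2.361172)/(-4.340649 - (-11.636160)) = 2.957485; f(w_4) = 1.068292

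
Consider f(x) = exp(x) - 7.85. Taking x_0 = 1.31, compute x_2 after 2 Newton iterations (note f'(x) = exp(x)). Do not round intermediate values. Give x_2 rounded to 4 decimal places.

2.1205

x_0 = 1.310000: f = -4.143826, f' = 3.706174 → x_1 = 1.310000 - (-4.143826)/(3.706174) = 2.428087
x_1 = 2.428087: f = 3.487178, f' = 11.337178 → x_2 = 2.428087 - (3.487178)/(11.337178) = 2.120500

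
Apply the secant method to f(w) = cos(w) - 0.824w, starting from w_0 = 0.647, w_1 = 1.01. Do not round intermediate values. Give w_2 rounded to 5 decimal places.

f(w_0) = 0.264768, f(w_1) = -0.300379
w_2 = 1.010000 - (-0.300379)·(1.010000 - 0.647000)/(-0.300379 - (0.264768)) = 0.817063; f(w_2) = 0.011105

0.81706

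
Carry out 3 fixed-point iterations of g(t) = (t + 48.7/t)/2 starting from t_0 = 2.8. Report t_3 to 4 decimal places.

t_1 = g(2.800000) = 10.096429
t_2 = g(10.096429) = 7.459958
t_3 = g(7.459958) = 6.994072

6.9941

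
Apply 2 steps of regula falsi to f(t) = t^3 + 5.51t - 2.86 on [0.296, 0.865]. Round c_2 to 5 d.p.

False-position update: c = (a·f(b) − b·f(a))/(f(b) − f(a)); replace the endpoint whose sign matches f(c).
f(0.296000) = -1.203106, f(0.865000) = 2.553365
step 1: c = 0.478237, f(c) = -0.115537 < 0 → new bracket [0.478237, 0.865000]
step 2: c = 0.494980, f(c) = -0.011388 < 0 → new bracket [0.494980, 0.865000]

0.49498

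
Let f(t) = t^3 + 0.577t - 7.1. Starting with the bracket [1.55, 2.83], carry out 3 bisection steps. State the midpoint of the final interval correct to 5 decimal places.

f(1.550000) = -2.481775, f(2.830000) = 17.198097 (opposite signs)
step 1: m = 2.190000, f(m) = 4.667089 > 0 → root in [1.550000, 2.190000]
step 2: m = 1.870000, f(m) = 0.518193 > 0 → root in [1.550000, 1.870000]
step 3: m = 1.710000, f(m) = -1.113119 < 0 → root in [1.710000, 1.870000]
Midpoint of [1.710000, 1.870000] = 1.790000

1.79000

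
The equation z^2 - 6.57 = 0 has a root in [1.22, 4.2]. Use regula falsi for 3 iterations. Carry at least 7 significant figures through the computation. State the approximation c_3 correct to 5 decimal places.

2.53753

False-position update: c = (a·f(b) − b·f(a))/(f(b) − f(a)); replace the endpoint whose sign matches f(c).
f(1.220000) = -5.081600, f(4.200000) = 11.070000
step 1: c = 2.157565, f(c) = -1.914915 < 0 → new bracket [2.157565, 4.200000]
step 2: c = 2.458767, f(c) = -0.524464 < 0 → new bracket [2.458767, 4.200000]
step 3: c = 2.537530, f(c) = -0.130941 < 0 → new bracket [2.537530, 4.200000]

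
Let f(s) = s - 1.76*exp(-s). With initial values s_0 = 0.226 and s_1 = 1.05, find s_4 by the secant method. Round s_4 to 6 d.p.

0.794892

Secant update: s_(k+1) = s_k − f(s_k)·(s_k − s_(k-1))/(f(s_k) − f(s_(k-1))).
f(s_0) = -1.177984, f(s_1) = 0.434110
s_2 = 1.050000 - (0.434110)·(1.050000 - 0.226000)/(0.434110 - (-1.177984)) = 0.828111; f(s_2) = 0.059213
s_3 = 0.828111 - (0.059213)·(0.828111 - 1.050000)/(0.059213 - (0.434110)) = 0.793065; f(s_3) = -0.003258
s_4 = 0.793065 - (-0.003258)·(0.793065 - 0.828111)/(-0.003258 - (0.059213)) = 0.794892; f(s_4) = 0.000024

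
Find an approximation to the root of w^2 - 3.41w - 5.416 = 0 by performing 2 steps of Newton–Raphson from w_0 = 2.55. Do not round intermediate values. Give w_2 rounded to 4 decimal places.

5.1569

Newton update: w ← w − f(w)/f'(w).
f'(w) = 2w - 3.41
w_0 = 2.550000: f = -7.609000, f' = 1.690000 → w_1 = 2.550000 - (-7.609000)/(1.690000) = 7.052367
w_1 = 7.052367: f = 20.271307, f' = 10.694734 → w_2 = 7.052367 - (20.271307)/(10.694734) = 5.156919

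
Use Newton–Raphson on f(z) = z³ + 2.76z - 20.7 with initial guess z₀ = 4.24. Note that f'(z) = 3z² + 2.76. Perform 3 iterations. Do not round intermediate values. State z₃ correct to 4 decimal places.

Newton update: z ← z − f(z)/f'(z).
z_0 = 4.240000: f = 67.227424, f' = 56.692800 → z_1 = 4.240000 - (67.227424)/(56.692800) = 3.054181
z_1 = 3.054181: f = 16.218993, f' = 30.744057 → z_2 = 3.054181 - (16.218993)/(30.744057) = 2.526632
z_2 = 2.526632: f = 2.403186, f' = 21.911603 → z_3 = 2.526632 - (2.403186)/(21.911603) = 2.416955

2.4170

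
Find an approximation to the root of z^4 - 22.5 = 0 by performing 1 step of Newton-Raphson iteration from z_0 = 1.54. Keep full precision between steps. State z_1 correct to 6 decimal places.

2.695141

f'(z) = 4z^3
z_0 = 1.540000: f = -16.875513, f' = 14.609056 → z_1 = 1.540000 - (-16.875513)/(14.609056) = 2.695141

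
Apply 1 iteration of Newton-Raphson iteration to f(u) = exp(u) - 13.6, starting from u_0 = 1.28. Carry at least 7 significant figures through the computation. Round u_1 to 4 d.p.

4.0613

f'(u) = exp(u)
u_0 = 1.280000: f = -10.003360, f' = 3.596640 → u_1 = 1.280000 - (-10.003360)/(3.596640) = 4.061307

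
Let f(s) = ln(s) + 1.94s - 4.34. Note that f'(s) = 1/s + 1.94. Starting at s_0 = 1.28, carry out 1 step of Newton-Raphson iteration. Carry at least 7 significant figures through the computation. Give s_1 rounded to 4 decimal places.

s_0 = 1.280000: f = -1.609940, f' = 2.721250 → s_1 = 1.280000 - (-1.609940)/(2.721250) = 1.871618

1.8716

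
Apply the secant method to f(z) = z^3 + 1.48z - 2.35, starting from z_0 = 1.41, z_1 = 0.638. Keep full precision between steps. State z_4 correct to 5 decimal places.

f(z_0) = 2.540021, f(z_1) = -1.146066
z_2 = 0.638000 - (-1.146066)·(0.638000 - 1.410000)/(-1.146066 - (2.540021)) = 0.878028; f(z_2) = -0.373619
z_3 = 0.878028 - (-0.373619)·(0.878028 - 0.638000)/(-0.373619 - (-1.146066)) = 0.994125; f(z_3) = 0.103782
z_4 = 0.994125 - (0.103782)·(0.994125 - 0.878028)/(0.103782 - (-0.373619)) = 0.968886; f(z_4) = -0.006515

0.96889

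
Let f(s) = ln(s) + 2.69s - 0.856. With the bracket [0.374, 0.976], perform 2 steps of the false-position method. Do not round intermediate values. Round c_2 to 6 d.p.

0.546099

f(0.374000) = -0.833439, f(0.976000) = 1.745147
step 1: c = 0.568576, f(c) = 0.108848 > 0 → new bracket [0.374000, 0.568576]
step 2: c = 0.546099, f(c) = 0.008053 > 0 → new bracket [0.374000, 0.546099]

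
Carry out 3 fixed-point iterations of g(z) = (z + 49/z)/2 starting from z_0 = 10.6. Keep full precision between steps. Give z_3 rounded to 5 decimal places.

z_1 = g(10.600000) = 7.611321
z_2 = g(7.611321) = 7.024550
z_3 = g(7.024550) = 7.000043

7.00004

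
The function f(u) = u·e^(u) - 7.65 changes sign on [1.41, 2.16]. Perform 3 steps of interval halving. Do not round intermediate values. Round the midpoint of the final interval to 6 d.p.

1.550625

f(1.410000) = -1.874703, f(2.160000) = 11.079657 (opposite signs)
step 1: m = 1.785000, f(m) = 2.987850 > 0 → root in [1.410000, 1.785000]
step 2: m = 1.597500, f(m) = 0.242713 > 0 → root in [1.410000, 1.597500]
step 3: m = 1.503750, f(m) = -0.885340 < 0 → root in [1.503750, 1.597500]
Midpoint of [1.503750, 1.597500] = 1.550625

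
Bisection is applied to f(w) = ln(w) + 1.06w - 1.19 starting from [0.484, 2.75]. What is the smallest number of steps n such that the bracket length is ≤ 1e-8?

Initial width b − a = 2.75 − 0.484 = 2.266000.
After n steps the width is (b−a)/2^n; need (b−a)/2^n ≤ 1e-8.
So n ≥ log₂(2.266000/1e-8) = log₂(226600000.0000) ≈ 27.7556.
Hence n = 28.

28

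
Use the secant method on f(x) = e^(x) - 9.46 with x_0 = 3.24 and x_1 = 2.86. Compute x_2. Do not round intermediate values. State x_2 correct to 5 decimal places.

2.48333

f(x_0) = 16.073722, f(x_1) = 8.001527
x_2 = 2.860000 - (8.001527)·(2.860000 - 3.240000)/(8.001527 - (16.073722)) = 2.483327; f(x_2) = 2.521056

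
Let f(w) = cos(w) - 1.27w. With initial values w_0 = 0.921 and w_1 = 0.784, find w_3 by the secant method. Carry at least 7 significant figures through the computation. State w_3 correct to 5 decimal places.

0.63449

f(w_0) = -0.564646, f(w_1) = -0.287585
w_2 = 0.784000 - (-0.287585)·(0.784000 - 0.921000)/(-0.287585 - (-0.564646)) = 0.641796; f(w_2) = -0.014059
w_3 = 0.641796 - (-0.014059)·(0.641796 - 0.784000)/(-0.014059 - (-0.287585)) = 0.634487; f(w_3) = -0.000422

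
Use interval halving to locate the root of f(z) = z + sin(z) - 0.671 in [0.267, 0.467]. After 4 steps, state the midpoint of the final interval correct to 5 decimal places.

f(0.267000) = -0.140161, f(0.467000) = 0.246210 (opposite signs)
step 1: m = 0.367000, f(m) = 0.054817 > 0 → root in [0.267000, 0.367000]
step 2: m = 0.317000, f(m) = -0.042283 < 0 → root in [0.317000, 0.367000]
step 3: m = 0.342000, f(m) = 0.006372 > 0 → root in [0.317000, 0.342000]
step 4: m = 0.329500, f(m) = -0.017930 < 0 → root in [0.329500, 0.342000]
Midpoint of [0.329500, 0.342000] = 0.335750

0.33575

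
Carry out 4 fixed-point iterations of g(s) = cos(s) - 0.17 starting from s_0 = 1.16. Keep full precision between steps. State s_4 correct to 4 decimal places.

0.6958

s_1 = g(1.160000) = 0.229340
s_2 = g(0.229340) = 0.803817
s_3 = g(0.803817) = 0.523964
s_4 = g(0.523964) = 0.695843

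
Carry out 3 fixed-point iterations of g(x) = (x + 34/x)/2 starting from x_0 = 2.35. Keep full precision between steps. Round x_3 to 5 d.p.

5.84349

x_1 = g(2.350000) = 8.409043
x_2 = g(8.409043) = 6.226155
x_3 = g(6.226155) = 5.843495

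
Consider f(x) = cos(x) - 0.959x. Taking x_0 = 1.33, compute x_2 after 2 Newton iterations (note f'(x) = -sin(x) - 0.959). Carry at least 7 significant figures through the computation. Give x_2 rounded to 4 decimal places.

Newton update: x ← x − f(x)/f'(x).
x_0 = 1.330000: f = -1.036994, f' = -1.930148 → x_1 = 1.330000 - (-1.036994)/(-1.930148) = 0.792739
x_1 = 0.792739: f = -0.058339, f' = -1.671278 → x_2 = 0.792739 - (-0.058339)/(-1.671278) = 0.757832

0.7578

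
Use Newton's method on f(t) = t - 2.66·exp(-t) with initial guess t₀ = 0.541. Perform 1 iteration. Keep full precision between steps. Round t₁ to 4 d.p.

f'(t) = 1 + 2.66·exp(-t)
t_0 = 0.541000: f = -1.007561, f' = 2.548561 → t_1 = 0.541000 - (-1.007561)/(2.548561) = 0.936345

0.9363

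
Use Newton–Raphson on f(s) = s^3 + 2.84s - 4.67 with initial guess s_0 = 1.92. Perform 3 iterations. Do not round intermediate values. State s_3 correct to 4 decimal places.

1.1329

f'(s) = 3s^2 + 2.84
s_0 = 1.920000: f = 7.860688, f' = 13.899200 → s_1 = 1.920000 - (7.860688)/(13.899200) = 1.354450
s_1 = 1.354450: f = 1.661426, f' = 8.343607 → s_2 = 1.354450 - (1.661426)/(8.343607) = 1.155325
s_2 = 1.155325: f = 0.153221, f' = 6.844325 → s_3 = 1.155325 - (0.153221)/(6.844325) = 1.132938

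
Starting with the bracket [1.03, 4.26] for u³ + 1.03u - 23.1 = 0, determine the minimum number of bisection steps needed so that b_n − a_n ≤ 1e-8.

Initial width b − a = 4.26 − 1.03 = 3.230000.
After n steps the width is (b−a)/2^n; need (b−a)/2^n ≤ 1e-8.
So n ≥ log₂(3.230000/1e-8) = log₂(323000000.0000) ≈ 28.2670.
Hence n = 29.

29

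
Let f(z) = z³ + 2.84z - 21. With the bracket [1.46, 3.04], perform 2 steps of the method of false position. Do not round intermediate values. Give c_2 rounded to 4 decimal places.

f(1.460000) = -13.741464, f(3.040000) = 15.728064
step 1: c = 2.196745, f(c) = -4.160445 < 0 → new bracket [2.196745, 3.040000]
step 2: c = 2.373144, f(c) = -0.895174 < 0 → new bracket [2.373144, 3.040000]

2.3731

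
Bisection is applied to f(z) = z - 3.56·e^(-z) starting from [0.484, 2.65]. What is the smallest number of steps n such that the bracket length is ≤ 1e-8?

Initial width b − a = 2.65 − 0.484 = 2.166000.
After n steps the width is (b−a)/2^n; need (b−a)/2^n ≤ 1e-8.
So n ≥ log₂(2.166000/1e-8) = log₂(216600000.0000) ≈ 27.6905.
Hence n = 28.

28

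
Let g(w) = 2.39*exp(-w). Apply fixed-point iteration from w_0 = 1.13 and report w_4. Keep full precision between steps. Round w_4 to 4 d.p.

1.0824

w_1 = g(1.130000) = 0.772049
w_2 = g(0.772049) = 1.104336
w_3 = g(1.104336) = 0.792120
w_4 = g(0.792120) = 1.082392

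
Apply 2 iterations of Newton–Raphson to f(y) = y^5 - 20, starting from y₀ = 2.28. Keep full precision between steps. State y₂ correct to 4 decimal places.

Newton update: y ← y − f(y)/f'(y).
f'(y) = 5y⁴
y_0 = 2.280000: f = 41.613267, f' = 135.116813 → y_1 = 2.280000 - (41.613267)/(135.116813) = 1.972020
y_1 = 1.972020: f = 9.823366, f' = 75.616283 → y_2 = 1.972020 - (9.823366)/(75.616283) = 1.842109

1.8421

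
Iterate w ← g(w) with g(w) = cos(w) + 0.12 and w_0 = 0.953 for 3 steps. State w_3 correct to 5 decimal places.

w_1 = g(0.953000) = 0.699240
w_2 = g(0.699240) = 0.885331
w_3 = g(0.885331) = 0.753033

0.75303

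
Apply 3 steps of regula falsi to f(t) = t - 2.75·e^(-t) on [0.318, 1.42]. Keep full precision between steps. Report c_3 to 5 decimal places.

1.00816

f(0.318000) = -1.682908, f(1.420000) = 0.755286
step 1: c = 1.078630, f(c) = 0.143463 > 0 → new bracket [0.318000, 1.078630]
step 2: c = 1.018882, f(c) = 0.026137 > 0 → new bracket [0.318000, 1.018882]
step 3: c = 1.008163, f(c) = 0.004720 > 0 → new bracket [0.318000, 1.008163]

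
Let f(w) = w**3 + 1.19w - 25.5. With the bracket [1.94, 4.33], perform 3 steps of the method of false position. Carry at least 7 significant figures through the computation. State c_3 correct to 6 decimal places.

f(1.940000) = -15.890016, f(4.330000) = 60.835437
step 1: c = 2.434974, f(c) = -8.165172 < 0 → new bracket [2.434974, 4.330000]
step 2: c = 2.659222, f(c) = -3.530942 < 0 → new bracket [2.659222, 4.330000]
step 3: c = 2.750876, f(c) = -1.409710 < 0 → new bracket [2.750876, 4.330000]

2.750876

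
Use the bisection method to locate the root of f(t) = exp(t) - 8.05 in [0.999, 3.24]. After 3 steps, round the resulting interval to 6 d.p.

[1.839375, 2.119500]

f(0.999000) = -5.334435, f(3.240000) = 17.483722 (opposite signs)
step 1: m = 2.119500, f(m) = 0.276973 > 0 → root in [0.999000, 2.119500]
step 2: m = 1.559250, f(m) = -3.294747 < 0 → root in [1.559250, 2.119500]
step 3: m = 1.839375, f(m) = -1.757396 < 0 → root in [1.839375, 2.119500]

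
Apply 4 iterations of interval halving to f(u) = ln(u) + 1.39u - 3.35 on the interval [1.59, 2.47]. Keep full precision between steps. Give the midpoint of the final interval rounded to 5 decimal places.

1.94750

f(1.590000) = -0.676166, f(2.470000) = 0.987518 (opposite signs)
step 1: m = 2.030000, f(m) = 0.179736 > 0 → root in [1.590000, 2.030000]
step 2: m = 1.810000, f(m) = -0.240773 < 0 → root in [1.810000, 2.030000]
step 3: m = 1.920000, f(m) = -0.028875 < 0 → root in [1.920000, 2.030000]
step 4: m = 1.975000, f(m) = 0.075818 > 0 → root in [1.920000, 1.975000]
Midpoint of [1.920000, 1.975000] = 1.947500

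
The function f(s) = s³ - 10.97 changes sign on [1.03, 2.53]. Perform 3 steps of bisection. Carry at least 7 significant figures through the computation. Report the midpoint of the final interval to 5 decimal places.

f(1.030000) = -9.877273, f(2.530000) = 5.224277 (opposite signs)
step 1: m = 1.780000, f(m) = -5.330248 < 0 → root in [1.780000, 2.530000]
step 2: m = 2.155000, f(m) = -0.962126 < 0 → root in [2.155000, 2.530000]
step 3: m = 2.342500, f(m) = 1.884015 > 0 → root in [2.155000, 2.342500]
Midpoint of [2.155000, 2.342500] = 2.248750

2.24875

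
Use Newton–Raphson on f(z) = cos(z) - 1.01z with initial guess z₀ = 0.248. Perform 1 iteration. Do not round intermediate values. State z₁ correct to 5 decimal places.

0.82064

f'(z) = -sin(z) - 1.01
z_0 = 0.248000: f = 0.718925, f' = -1.255466 → z_1 = 0.248000 - (0.718925)/(-1.255466) = 0.820636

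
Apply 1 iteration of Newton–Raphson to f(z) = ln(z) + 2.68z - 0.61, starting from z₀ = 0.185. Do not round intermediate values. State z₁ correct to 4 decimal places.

0.4078

f'(z) = 1/z + 2.68
z_0 = 0.185000: f = -1.801599, f' = 8.085405 → z_1 = 0.185000 - (-1.801599)/(8.085405) = 0.407821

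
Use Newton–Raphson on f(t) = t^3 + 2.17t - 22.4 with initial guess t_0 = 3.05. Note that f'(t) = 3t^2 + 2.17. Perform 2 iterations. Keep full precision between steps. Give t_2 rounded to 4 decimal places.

t_0 = 3.050000: f = 12.591125, f' = 30.077500 → t_1 = 3.050000 - (12.591125)/(30.077500) = 2.631377
t_1 = 2.631377: f = 1.530130, f' = 22.942439 → t_2 = 2.631377 - (1.530130)/(22.942439) = 2.564683

2.5647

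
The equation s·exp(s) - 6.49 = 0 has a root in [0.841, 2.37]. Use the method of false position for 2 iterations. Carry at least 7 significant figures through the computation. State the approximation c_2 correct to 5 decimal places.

False-position update: c = (a·f(b) − b·f(a))/(f(b) − f(a)); replace the endpoint whose sign matches f(c).
f(0.841000) = -4.539986, f(2.370000) = 18.862820
step 1: c = 1.137616, f(c) = -2.941410 < 0 → new bracket [1.137616, 2.370000]
step 2: c = 1.303865, f(c) = -1.687202 < 0 → new bracket [1.303865, 2.370000]

1.30387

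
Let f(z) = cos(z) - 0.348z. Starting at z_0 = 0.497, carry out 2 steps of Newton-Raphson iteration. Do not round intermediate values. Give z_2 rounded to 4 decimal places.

1.1606

Newton update: z ← z − f(z)/f'(z).
f'(z) = -sin(z) - 0.348
z_0 = 0.497000: f = 0.706061, f' = -0.824791 → z_1 = 0.497000 - (0.706061)/(-0.824791) = 1.353049
z_1 = 1.353049: f = -0.254830, f' = -1.324386 → z_2 = 1.353049 - (-0.254830)/(-1.324386) = 1.160635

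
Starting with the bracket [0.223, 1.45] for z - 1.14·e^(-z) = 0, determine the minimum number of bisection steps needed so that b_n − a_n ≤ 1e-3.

11

Initial width b − a = 1.45 − 0.223 = 1.227000.
After n steps the width is (b−a)/2^n; need (b−a)/2^n ≤ 1e-3.
So n ≥ log₂(1.227000/1e-3) = log₂(1227.0000) ≈ 10.2609.
Hence n = 11.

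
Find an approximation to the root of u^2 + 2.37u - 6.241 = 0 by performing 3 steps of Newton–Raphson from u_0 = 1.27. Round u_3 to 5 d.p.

Newton update: u ← u − f(u)/f'(u).
f'(u) = 2u + 2.37
u_0 = 1.270000: f = -1.618200, f' = 4.910000 → u_1 = 1.270000 - (-1.618200)/(4.910000) = 1.599572
u_1 = 1.599572: f = 0.108618, f' = 5.569145 → u_2 = 1.599572 - (0.108618)/(5.569145) = 1.580069
u_2 = 1.580069: f = 0.000380, f' = 5.530138 → u_3 = 1.580069 - (0.000380)/(5.530138) = 1.580000

1.58000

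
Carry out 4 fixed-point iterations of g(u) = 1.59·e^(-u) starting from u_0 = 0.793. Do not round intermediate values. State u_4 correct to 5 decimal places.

u_1 = g(0.793000) = 0.719452
u_2 = g(0.719452) = 0.774361
u_3 = g(0.774361) = 0.732988
u_4 = g(0.732988) = 0.763950

0.76395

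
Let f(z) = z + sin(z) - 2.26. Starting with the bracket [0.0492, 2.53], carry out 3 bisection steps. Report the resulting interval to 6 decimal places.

f(0.049200) = -2.161620, f(2.530000) = 0.844172 (opposite signs)
step 1: m = 1.289600, f(m) = -0.009676 < 0 → root in [1.289600, 2.530000]
step 2: m = 1.909800, f(m) = 0.592886 > 0 → root in [1.289600, 1.909800]
step 3: m = 1.599700, f(m) = 0.339282 > 0 → root in [1.289600, 1.599700]

[1.289600, 1.599700]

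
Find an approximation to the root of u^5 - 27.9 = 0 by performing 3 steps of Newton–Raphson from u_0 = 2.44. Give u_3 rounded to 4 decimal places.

f'(u) = 5u^4
u_0 = 2.440000: f = 58.586661, f' = 177.226765 → u_1 = 2.440000 - (58.586661)/(177.226765) = 2.109425
u_1 = 2.109425: f = 13.865808, f' = 98.998067 → u_2 = 2.109425 - (13.865808)/(98.998067) = 1.969364
u_2 = 1.969364: f = 1.723066, f' = 75.209727 → u_3 = 1.969364 - (1.723066)/(75.209727) = 1.946454

1.9465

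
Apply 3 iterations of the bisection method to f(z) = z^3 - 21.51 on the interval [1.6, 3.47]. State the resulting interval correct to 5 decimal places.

[2.76875, 3.00250]

f(1.600000) = -17.414000, f(3.470000) = 20.271923 (opposite signs)
step 1: m = 2.535000, f(m) = -5.219520 < 0 → root in [2.535000, 3.470000]
step 2: m = 3.002500, f(m) = 5.557556 > 0 → root in [2.535000, 3.002500]
step 3: m = 2.768750, f(m) = -0.284827 < 0 → root in [2.768750, 3.002500]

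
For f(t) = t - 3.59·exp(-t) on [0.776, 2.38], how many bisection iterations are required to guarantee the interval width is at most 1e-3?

Initial width b − a = 2.38 − 0.776 = 1.604000.
After n steps the width is (b−a)/2^n; need (b−a)/2^n ≤ 1e-3.
So n ≥ log₂(1.604000/1e-3) = log₂(1604.0000) ≈ 10.6475.
Hence n = 11.

11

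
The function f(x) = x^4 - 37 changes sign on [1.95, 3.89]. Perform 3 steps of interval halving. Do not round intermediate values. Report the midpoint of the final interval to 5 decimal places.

2.55625

f(1.950000) = -22.540994, f(3.890000) = 191.980450 (opposite signs)
step 1: m = 2.920000, f(m) = 35.699497 > 0 → root in [1.950000, 2.920000]
step 2: m = 2.435000, f(m) = -1.844291 < 0 → root in [2.435000, 2.920000]
step 3: m = 2.677500, f(m) = 14.394651 > 0 → root in [2.435000, 2.677500]
Midpoint of [2.435000, 2.677500] = 2.556250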